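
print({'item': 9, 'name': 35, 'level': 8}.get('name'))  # 35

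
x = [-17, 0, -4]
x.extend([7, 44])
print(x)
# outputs [-17, 0, -4, 7, 44]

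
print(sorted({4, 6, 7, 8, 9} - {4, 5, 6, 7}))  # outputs [8, 9]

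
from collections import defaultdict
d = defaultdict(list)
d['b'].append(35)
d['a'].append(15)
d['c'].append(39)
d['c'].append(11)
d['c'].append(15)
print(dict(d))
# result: {'b': [35], 'a': [15], 'c': [39, 11, 15]}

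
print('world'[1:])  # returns orld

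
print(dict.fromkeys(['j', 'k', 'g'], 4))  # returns {'j': 4, 'k': 4, 'g': 4}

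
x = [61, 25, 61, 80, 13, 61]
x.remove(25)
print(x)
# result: [61, 61, 80, 13, 61]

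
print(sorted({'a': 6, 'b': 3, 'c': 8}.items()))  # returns [('a', 6), ('b', 3), ('c', 8)]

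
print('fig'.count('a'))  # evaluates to 0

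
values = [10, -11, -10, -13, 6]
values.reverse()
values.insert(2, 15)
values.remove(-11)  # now [6, -13, 15, -10, 10]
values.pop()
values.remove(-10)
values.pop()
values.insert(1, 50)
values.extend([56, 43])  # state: [6, 50, -13, 56, 43]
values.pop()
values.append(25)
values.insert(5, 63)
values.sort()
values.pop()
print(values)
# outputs [-13, 6, 25, 50, 56]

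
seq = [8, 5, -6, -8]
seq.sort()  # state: [-8, -6, 5, 8]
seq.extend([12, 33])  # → [-8, -6, 5, 8, 12, 33]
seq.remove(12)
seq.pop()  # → 33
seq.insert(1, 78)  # [-8, 78, -6, 5, 8]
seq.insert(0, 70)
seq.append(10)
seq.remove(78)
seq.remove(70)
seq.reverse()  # [10, 8, 5, -6, -8]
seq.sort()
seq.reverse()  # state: [10, 8, 5, -6, -8]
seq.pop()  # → -8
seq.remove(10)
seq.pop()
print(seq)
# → [8, 5]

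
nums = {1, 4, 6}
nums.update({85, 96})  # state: {1, 4, 6, 85, 96}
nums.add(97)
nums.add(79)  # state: {1, 4, 6, 79, 85, 96, 97}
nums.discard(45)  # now {1, 4, 6, 79, 85, 96, 97}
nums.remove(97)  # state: {1, 4, 6, 79, 85, 96}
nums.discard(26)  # {1, 4, 6, 79, 85, 96}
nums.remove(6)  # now {1, 4, 79, 85, 96}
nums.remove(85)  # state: {1, 4, 79, 96}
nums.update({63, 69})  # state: {1, 4, 63, 69, 79, 96}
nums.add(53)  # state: {1, 4, 53, 63, 69, 79, 96}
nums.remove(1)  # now {4, 53, 63, 69, 79, 96}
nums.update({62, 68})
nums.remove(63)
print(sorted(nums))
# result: [4, 53, 62, 68, 69, 79, 96]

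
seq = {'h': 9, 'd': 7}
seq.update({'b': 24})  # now {'h': 9, 'd': 7, 'b': 24}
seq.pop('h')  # 9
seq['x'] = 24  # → {'d': 7, 'b': 24, 'x': 24}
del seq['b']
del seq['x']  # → {'d': 7}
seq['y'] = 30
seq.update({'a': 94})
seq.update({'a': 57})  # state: {'d': 7, 'y': 30, 'a': 57}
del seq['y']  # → {'d': 7, 'a': 57}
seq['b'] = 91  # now {'d': 7, 'a': 57, 'b': 91}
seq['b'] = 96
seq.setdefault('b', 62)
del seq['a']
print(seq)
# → {'d': 7, 'b': 96}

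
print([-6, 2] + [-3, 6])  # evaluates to [-6, 2, -3, 6]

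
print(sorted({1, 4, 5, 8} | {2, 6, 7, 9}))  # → [1, 2, 4, 5, 6, 7, 8, 9]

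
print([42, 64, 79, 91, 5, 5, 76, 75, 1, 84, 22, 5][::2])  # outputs [42, 79, 5, 76, 1, 22]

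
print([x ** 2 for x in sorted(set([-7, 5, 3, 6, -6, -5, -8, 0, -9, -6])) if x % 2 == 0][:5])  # [64, 36, 0, 36]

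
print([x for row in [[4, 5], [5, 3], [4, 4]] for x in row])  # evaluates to [4, 5, 5, 3, 4, 4]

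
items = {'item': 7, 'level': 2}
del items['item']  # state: {'level': 2}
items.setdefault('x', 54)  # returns 54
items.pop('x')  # 54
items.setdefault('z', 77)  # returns 77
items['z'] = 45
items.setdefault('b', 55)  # 55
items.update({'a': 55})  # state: {'level': 2, 'z': 45, 'b': 55, 'a': 55}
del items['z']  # {'level': 2, 'b': 55, 'a': 55}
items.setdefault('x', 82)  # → 82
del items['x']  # {'level': 2, 'b': 55, 'a': 55}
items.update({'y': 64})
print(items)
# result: {'level': 2, 'b': 55, 'a': 55, 'y': 64}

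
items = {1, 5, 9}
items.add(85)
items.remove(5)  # {1, 9, 85}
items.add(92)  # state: {1, 9, 85, 92}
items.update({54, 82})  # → {1, 9, 54, 82, 85, 92}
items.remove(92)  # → {1, 9, 54, 82, 85}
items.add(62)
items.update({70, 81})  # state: {1, 9, 54, 62, 70, 81, 82, 85}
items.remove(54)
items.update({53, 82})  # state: {1, 9, 53, 62, 70, 81, 82, 85}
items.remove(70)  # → {1, 9, 53, 62, 81, 82, 85}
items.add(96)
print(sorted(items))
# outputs [1, 9, 53, 62, 81, 82, 85, 96]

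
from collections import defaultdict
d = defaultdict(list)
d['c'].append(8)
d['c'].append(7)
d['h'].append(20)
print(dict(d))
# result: {'c': [8, 7], 'h': [20]}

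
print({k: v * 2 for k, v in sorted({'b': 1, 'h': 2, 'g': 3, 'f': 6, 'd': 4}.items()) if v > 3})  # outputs {'d': 8, 'f': 12}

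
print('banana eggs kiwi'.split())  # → ['banana', 'eggs', 'kiwi']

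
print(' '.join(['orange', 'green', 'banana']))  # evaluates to orange green banana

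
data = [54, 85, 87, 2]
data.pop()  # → 2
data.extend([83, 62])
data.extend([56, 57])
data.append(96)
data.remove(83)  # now [54, 85, 87, 62, 56, 57, 96]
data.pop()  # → 96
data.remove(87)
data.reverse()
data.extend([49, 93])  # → [57, 56, 62, 85, 54, 49, 93]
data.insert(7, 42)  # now [57, 56, 62, 85, 54, 49, 93, 42]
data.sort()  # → [42, 49, 54, 56, 57, 62, 85, 93]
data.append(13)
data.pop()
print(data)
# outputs [42, 49, 54, 56, 57, 62, 85, 93]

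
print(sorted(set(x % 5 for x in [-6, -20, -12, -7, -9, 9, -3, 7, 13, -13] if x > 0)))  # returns [2, 3, 4]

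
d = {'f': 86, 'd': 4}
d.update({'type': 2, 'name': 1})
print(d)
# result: {'f': 86, 'd': 4, 'type': 2, 'name': 1}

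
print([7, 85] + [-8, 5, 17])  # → [7, 85, -8, 5, 17]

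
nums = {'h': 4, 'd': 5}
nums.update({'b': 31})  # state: {'h': 4, 'd': 5, 'b': 31}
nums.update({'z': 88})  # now {'h': 4, 'd': 5, 'b': 31, 'z': 88}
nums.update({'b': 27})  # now {'h': 4, 'd': 5, 'b': 27, 'z': 88}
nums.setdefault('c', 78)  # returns 78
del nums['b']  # {'h': 4, 'd': 5, 'z': 88, 'c': 78}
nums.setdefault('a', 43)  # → 43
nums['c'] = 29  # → {'h': 4, 'd': 5, 'z': 88, 'c': 29, 'a': 43}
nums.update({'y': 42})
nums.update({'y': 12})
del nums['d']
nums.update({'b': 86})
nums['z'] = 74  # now {'h': 4, 'z': 74, 'c': 29, 'a': 43, 'y': 12, 'b': 86}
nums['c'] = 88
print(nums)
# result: {'h': 4, 'z': 74, 'c': 88, 'a': 43, 'y': 12, 'b': 86}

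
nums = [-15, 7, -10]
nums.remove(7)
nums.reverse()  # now [-10, -15]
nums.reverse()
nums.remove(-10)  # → [-15]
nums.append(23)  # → [-15, 23]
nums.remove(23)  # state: [-15]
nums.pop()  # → -15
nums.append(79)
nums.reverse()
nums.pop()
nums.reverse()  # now []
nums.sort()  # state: []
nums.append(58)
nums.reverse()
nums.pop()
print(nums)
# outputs []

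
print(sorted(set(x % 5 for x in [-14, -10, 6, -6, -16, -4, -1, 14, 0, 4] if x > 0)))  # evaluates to [1, 4]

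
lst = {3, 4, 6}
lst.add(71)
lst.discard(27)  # {3, 4, 6, 71}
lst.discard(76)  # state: {3, 4, 6, 71}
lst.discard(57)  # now {3, 4, 6, 71}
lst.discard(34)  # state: {3, 4, 6, 71}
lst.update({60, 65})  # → {3, 4, 6, 60, 65, 71}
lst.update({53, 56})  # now {3, 4, 6, 53, 56, 60, 65, 71}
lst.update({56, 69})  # {3, 4, 6, 53, 56, 60, 65, 69, 71}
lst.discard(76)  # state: {3, 4, 6, 53, 56, 60, 65, 69, 71}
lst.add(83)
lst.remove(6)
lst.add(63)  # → {3, 4, 53, 56, 60, 63, 65, 69, 71, 83}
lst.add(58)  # {3, 4, 53, 56, 58, 60, 63, 65, 69, 71, 83}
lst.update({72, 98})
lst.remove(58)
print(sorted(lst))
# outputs [3, 4, 53, 56, 60, 63, 65, 69, 71, 72, 83, 98]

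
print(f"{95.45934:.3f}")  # 95.459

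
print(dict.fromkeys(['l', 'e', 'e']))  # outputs {'l': None, 'e': None}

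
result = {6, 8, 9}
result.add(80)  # {6, 8, 9, 80}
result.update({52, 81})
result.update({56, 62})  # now {6, 8, 9, 52, 56, 62, 80, 81}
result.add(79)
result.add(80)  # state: {6, 8, 9, 52, 56, 62, 79, 80, 81}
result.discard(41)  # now {6, 8, 9, 52, 56, 62, 79, 80, 81}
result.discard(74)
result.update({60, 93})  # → {6, 8, 9, 52, 56, 60, 62, 79, 80, 81, 93}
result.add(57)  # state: {6, 8, 9, 52, 56, 57, 60, 62, 79, 80, 81, 93}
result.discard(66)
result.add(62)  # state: {6, 8, 9, 52, 56, 57, 60, 62, 79, 80, 81, 93}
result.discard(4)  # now {6, 8, 9, 52, 56, 57, 60, 62, 79, 80, 81, 93}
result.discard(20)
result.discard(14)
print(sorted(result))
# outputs [6, 8, 9, 52, 56, 57, 60, 62, 79, 80, 81, 93]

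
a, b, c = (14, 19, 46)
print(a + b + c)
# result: 79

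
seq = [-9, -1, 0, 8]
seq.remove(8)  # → [-9, -1, 0]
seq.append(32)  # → [-9, -1, 0, 32]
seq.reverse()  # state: [32, 0, -1, -9]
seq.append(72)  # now [32, 0, -1, -9, 72]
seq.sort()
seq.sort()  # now [-9, -1, 0, 32, 72]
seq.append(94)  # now [-9, -1, 0, 32, 72, 94]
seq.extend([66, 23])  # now [-9, -1, 0, 32, 72, 94, 66, 23]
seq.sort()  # [-9, -1, 0, 23, 32, 66, 72, 94]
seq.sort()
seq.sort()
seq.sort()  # [-9, -1, 0, 23, 32, 66, 72, 94]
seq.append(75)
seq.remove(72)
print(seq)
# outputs [-9, -1, 0, 23, 32, 66, 94, 75]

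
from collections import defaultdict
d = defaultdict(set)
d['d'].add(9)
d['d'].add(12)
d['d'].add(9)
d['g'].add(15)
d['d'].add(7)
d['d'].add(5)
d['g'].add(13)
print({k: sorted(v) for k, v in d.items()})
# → {'d': [5, 7, 9, 12], 'g': [13, 15]}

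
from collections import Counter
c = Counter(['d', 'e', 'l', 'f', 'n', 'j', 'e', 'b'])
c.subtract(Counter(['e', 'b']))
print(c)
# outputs Counter({'d': 1, 'e': 1, 'l': 1, 'f': 1, 'n': 1, 'j': 1, 'b': 0})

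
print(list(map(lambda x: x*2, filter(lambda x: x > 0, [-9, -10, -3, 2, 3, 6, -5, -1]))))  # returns [4, 6, 12]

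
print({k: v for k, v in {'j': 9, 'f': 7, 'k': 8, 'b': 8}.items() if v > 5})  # {'j': 9, 'f': 7, 'k': 8, 'b': 8}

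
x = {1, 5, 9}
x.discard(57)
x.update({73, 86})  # {1, 5, 9, 73, 86}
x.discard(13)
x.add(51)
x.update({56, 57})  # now {1, 5, 9, 51, 56, 57, 73, 86}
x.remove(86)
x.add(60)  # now {1, 5, 9, 51, 56, 57, 60, 73}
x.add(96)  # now {1, 5, 9, 51, 56, 57, 60, 73, 96}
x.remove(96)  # {1, 5, 9, 51, 56, 57, 60, 73}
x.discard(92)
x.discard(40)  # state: {1, 5, 9, 51, 56, 57, 60, 73}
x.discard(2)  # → {1, 5, 9, 51, 56, 57, 60, 73}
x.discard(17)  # {1, 5, 9, 51, 56, 57, 60, 73}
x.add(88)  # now {1, 5, 9, 51, 56, 57, 60, 73, 88}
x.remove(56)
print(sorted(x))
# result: [1, 5, 9, 51, 57, 60, 73, 88]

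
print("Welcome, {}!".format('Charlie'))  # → Welcome, Charlie!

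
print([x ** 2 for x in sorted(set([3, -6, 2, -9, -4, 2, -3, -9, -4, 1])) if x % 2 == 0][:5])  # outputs [36, 16, 4]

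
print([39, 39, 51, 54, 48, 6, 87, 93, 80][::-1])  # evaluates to [80, 93, 87, 6, 48, 54, 51, 39, 39]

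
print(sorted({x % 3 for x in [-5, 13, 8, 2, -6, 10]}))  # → [0, 1, 2]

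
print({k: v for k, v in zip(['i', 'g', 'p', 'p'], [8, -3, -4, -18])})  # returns {'i': 8, 'g': -3, 'p': -18}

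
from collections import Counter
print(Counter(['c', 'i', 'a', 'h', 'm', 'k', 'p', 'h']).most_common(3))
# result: [('h', 2), ('c', 1), ('i', 1)]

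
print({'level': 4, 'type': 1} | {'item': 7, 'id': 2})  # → {'level': 4, 'type': 1, 'item': 7, 'id': 2}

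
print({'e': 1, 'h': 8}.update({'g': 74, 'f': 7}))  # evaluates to None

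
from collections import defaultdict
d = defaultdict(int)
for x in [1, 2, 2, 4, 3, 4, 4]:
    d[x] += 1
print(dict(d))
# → {1: 1, 2: 2, 4: 3, 3: 1}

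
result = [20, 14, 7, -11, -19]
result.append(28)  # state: [20, 14, 7, -11, -19, 28]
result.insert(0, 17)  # [17, 20, 14, 7, -11, -19, 28]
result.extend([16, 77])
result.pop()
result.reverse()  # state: [16, 28, -19, -11, 7, 14, 20, 17]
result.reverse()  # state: [17, 20, 14, 7, -11, -19, 28, 16]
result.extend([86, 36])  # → [17, 20, 14, 7, -11, -19, 28, 16, 86, 36]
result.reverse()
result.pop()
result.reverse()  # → [20, 14, 7, -11, -19, 28, 16, 86, 36]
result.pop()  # 36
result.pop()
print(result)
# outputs [20, 14, 7, -11, -19, 28, 16]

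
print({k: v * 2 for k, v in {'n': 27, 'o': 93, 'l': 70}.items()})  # {'n': 54, 'o': 186, 'l': 140}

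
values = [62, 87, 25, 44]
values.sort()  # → [25, 44, 62, 87]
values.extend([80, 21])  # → [25, 44, 62, 87, 80, 21]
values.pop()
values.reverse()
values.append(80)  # [80, 87, 62, 44, 25, 80]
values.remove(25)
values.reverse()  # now [80, 44, 62, 87, 80]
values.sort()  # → [44, 62, 80, 80, 87]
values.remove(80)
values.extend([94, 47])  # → [44, 62, 80, 87, 94, 47]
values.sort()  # [44, 47, 62, 80, 87, 94]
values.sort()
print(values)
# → [44, 47, 62, 80, 87, 94]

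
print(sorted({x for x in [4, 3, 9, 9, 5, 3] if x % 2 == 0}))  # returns [4]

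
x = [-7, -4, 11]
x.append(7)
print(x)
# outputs [-7, -4, 11, 7]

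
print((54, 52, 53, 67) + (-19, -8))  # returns (54, 52, 53, 67, -19, -8)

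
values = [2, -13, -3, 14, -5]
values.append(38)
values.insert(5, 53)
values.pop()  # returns 38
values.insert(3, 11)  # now [2, -13, -3, 11, 14, -5, 53]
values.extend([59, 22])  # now [2, -13, -3, 11, 14, -5, 53, 59, 22]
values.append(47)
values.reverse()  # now [47, 22, 59, 53, -5, 14, 11, -3, -13, 2]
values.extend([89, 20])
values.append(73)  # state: [47, 22, 59, 53, -5, 14, 11, -3, -13, 2, 89, 20, 73]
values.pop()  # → 73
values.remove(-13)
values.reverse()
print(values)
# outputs [20, 89, 2, -3, 11, 14, -5, 53, 59, 22, 47]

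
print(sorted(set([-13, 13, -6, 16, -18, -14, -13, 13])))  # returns [-18, -14, -13, -6, 13, 16]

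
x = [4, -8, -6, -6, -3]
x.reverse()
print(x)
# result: [-3, -6, -6, -8, 4]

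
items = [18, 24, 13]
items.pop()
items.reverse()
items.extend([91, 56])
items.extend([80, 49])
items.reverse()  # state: [49, 80, 56, 91, 18, 24]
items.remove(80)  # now [49, 56, 91, 18, 24]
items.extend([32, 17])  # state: [49, 56, 91, 18, 24, 32, 17]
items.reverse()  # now [17, 32, 24, 18, 91, 56, 49]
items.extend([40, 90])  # [17, 32, 24, 18, 91, 56, 49, 40, 90]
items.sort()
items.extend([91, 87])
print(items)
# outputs [17, 18, 24, 32, 40, 49, 56, 90, 91, 91, 87]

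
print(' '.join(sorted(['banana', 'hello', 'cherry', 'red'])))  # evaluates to banana cherry hello red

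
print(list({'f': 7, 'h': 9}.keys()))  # ['f', 'h']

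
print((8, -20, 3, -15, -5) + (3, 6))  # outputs (8, -20, 3, -15, -5, 3, 6)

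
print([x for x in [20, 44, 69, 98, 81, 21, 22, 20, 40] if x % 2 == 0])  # [20, 44, 98, 22, 20, 40]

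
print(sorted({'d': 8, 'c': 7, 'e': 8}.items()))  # [('c', 7), ('d', 8), ('e', 8)]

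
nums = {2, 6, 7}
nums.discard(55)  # {2, 6, 7}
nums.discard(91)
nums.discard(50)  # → {2, 6, 7}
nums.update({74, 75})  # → {2, 6, 7, 74, 75}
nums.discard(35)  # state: {2, 6, 7, 74, 75}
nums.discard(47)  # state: {2, 6, 7, 74, 75}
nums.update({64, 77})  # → {2, 6, 7, 64, 74, 75, 77}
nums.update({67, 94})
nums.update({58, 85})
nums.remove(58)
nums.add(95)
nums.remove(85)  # {2, 6, 7, 64, 67, 74, 75, 77, 94, 95}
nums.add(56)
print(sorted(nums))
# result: [2, 6, 7, 56, 64, 67, 74, 75, 77, 94, 95]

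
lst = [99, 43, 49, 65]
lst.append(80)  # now [99, 43, 49, 65, 80]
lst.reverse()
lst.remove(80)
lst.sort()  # [43, 49, 65, 99]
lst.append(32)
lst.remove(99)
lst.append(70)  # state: [43, 49, 65, 32, 70]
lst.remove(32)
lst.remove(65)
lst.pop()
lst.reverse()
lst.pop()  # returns 43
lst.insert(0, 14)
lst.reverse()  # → [49, 14]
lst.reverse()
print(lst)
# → [14, 49]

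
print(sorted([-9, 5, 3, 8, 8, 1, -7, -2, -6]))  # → [-9, -7, -6, -2, 1, 3, 5, 8, 8]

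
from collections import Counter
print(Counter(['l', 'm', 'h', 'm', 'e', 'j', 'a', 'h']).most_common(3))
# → [('m', 2), ('h', 2), ('l', 1)]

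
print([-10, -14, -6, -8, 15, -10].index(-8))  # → 3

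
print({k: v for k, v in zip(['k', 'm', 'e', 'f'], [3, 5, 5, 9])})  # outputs {'k': 3, 'm': 5, 'e': 5, 'f': 9}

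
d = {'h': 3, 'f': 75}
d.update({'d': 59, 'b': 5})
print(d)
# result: {'h': 3, 'f': 75, 'd': 59, 'b': 5}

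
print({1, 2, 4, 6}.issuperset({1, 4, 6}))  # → True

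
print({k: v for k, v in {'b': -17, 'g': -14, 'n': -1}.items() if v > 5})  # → {}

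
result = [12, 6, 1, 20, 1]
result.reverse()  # [1, 20, 1, 6, 12]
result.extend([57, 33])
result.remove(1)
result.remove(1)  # [20, 6, 12, 57, 33]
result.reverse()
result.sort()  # [6, 12, 20, 33, 57]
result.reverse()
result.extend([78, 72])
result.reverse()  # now [72, 78, 6, 12, 20, 33, 57]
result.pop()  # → 57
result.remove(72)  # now [78, 6, 12, 20, 33]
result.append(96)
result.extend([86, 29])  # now [78, 6, 12, 20, 33, 96, 86, 29]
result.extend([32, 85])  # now [78, 6, 12, 20, 33, 96, 86, 29, 32, 85]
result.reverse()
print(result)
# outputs [85, 32, 29, 86, 96, 33, 20, 12, 6, 78]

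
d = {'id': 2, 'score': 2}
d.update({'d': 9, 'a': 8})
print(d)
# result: {'id': 2, 'score': 2, 'd': 9, 'a': 8}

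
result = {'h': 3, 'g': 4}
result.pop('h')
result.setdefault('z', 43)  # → 43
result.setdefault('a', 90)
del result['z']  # {'g': 4, 'a': 90}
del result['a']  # {'g': 4}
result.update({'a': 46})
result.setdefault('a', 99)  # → 46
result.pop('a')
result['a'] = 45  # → {'g': 4, 'a': 45}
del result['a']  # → {'g': 4}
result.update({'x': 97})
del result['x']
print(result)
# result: {'g': 4}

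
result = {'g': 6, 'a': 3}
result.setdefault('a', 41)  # 3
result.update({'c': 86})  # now {'g': 6, 'a': 3, 'c': 86}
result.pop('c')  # 86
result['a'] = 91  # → {'g': 6, 'a': 91}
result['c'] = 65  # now {'g': 6, 'a': 91, 'c': 65}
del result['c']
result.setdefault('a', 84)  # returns 91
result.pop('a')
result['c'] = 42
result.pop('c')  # 42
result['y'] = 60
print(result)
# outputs {'g': 6, 'y': 60}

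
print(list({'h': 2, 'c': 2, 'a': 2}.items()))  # [('h', 2), ('c', 2), ('a', 2)]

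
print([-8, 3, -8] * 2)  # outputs [-8, 3, -8, -8, 3, -8]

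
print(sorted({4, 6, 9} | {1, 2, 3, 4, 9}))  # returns [1, 2, 3, 4, 6, 9]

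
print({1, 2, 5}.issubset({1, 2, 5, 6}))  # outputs True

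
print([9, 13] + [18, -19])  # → [9, 13, 18, -19]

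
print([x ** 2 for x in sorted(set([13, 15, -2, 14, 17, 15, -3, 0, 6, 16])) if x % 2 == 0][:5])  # [4, 0, 36, 196, 256]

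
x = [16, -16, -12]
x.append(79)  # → [16, -16, -12, 79]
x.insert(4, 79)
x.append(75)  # [16, -16, -12, 79, 79, 75]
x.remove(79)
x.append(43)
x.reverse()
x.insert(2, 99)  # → [43, 75, 99, 79, -12, -16, 16]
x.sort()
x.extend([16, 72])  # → [-16, -12, 16, 43, 75, 79, 99, 16, 72]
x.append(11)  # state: [-16, -12, 16, 43, 75, 79, 99, 16, 72, 11]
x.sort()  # [-16, -12, 11, 16, 16, 43, 72, 75, 79, 99]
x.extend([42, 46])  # [-16, -12, 11, 16, 16, 43, 72, 75, 79, 99, 42, 46]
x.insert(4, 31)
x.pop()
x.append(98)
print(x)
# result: [-16, -12, 11, 16, 31, 16, 43, 72, 75, 79, 99, 42, 98]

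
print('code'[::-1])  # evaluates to edoc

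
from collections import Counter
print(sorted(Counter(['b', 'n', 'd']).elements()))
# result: ['b', 'd', 'n']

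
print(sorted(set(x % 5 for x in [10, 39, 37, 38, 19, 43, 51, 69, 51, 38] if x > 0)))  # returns [0, 1, 2, 3, 4]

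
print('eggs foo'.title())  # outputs Eggs Foo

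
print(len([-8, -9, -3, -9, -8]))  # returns 5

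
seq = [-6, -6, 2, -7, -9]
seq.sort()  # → [-9, -7, -6, -6, 2]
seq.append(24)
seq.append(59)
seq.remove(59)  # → [-9, -7, -6, -6, 2, 24]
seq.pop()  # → 24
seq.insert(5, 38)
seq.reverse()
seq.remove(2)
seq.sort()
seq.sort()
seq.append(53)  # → [-9, -7, -6, -6, 38, 53]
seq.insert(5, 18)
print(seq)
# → [-9, -7, -6, -6, 38, 18, 53]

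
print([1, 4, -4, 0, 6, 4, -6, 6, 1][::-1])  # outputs [1, 6, -6, 4, 6, 0, -4, 4, 1]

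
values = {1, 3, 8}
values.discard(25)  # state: {1, 3, 8}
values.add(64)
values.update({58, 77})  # {1, 3, 8, 58, 64, 77}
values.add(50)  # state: {1, 3, 8, 50, 58, 64, 77}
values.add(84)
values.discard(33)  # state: {1, 3, 8, 50, 58, 64, 77, 84}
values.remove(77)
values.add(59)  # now {1, 3, 8, 50, 58, 59, 64, 84}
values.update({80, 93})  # {1, 3, 8, 50, 58, 59, 64, 80, 84, 93}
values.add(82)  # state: {1, 3, 8, 50, 58, 59, 64, 80, 82, 84, 93}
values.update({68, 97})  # {1, 3, 8, 50, 58, 59, 64, 68, 80, 82, 84, 93, 97}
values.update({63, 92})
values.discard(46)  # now {1, 3, 8, 50, 58, 59, 63, 64, 68, 80, 82, 84, 92, 93, 97}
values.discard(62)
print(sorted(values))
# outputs [1, 3, 8, 50, 58, 59, 63, 64, 68, 80, 82, 84, 92, 93, 97]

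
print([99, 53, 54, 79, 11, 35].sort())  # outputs None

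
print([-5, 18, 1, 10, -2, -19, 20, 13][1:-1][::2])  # [18, 10, -19]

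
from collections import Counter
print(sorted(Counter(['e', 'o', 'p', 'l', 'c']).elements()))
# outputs ['c', 'e', 'l', 'o', 'p']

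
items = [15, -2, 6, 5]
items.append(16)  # [15, -2, 6, 5, 16]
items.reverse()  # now [16, 5, 6, -2, 15]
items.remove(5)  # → [16, 6, -2, 15]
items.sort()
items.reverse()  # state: [16, 15, 6, -2]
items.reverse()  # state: [-2, 6, 15, 16]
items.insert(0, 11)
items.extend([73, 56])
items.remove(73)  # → [11, -2, 6, 15, 16, 56]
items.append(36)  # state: [11, -2, 6, 15, 16, 56, 36]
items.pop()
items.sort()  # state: [-2, 6, 11, 15, 16, 56]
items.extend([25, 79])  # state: [-2, 6, 11, 15, 16, 56, 25, 79]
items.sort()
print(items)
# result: [-2, 6, 11, 15, 16, 25, 56, 79]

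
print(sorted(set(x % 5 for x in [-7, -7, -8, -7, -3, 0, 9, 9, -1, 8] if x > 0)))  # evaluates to [3, 4]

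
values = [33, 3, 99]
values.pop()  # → 99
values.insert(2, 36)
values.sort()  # [3, 33, 36]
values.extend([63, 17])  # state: [3, 33, 36, 63, 17]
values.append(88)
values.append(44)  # [3, 33, 36, 63, 17, 88, 44]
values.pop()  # 44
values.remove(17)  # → [3, 33, 36, 63, 88]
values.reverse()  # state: [88, 63, 36, 33, 3]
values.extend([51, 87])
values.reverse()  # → [87, 51, 3, 33, 36, 63, 88]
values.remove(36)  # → [87, 51, 3, 33, 63, 88]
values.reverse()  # [88, 63, 33, 3, 51, 87]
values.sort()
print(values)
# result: [3, 33, 51, 63, 87, 88]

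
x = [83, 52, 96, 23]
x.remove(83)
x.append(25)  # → [52, 96, 23, 25]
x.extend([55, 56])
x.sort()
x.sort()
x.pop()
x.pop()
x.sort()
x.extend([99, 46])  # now [23, 25, 52, 55, 99, 46]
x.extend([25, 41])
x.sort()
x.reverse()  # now [99, 55, 52, 46, 41, 25, 25, 23]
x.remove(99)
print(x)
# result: [55, 52, 46, 41, 25, 25, 23]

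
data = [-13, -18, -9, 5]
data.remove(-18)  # [-13, -9, 5]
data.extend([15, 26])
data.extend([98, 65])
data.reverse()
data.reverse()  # [-13, -9, 5, 15, 26, 98, 65]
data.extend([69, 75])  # [-13, -9, 5, 15, 26, 98, 65, 69, 75]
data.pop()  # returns 75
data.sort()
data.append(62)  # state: [-13, -9, 5, 15, 26, 65, 69, 98, 62]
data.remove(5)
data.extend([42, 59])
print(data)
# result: [-13, -9, 15, 26, 65, 69, 98, 62, 42, 59]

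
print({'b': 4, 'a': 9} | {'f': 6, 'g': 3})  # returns {'b': 4, 'a': 9, 'f': 6, 'g': 3}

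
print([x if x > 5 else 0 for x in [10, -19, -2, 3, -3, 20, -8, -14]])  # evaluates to [10, 0, 0, 0, 0, 20, 0, 0]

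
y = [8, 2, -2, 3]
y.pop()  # 3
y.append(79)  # [8, 2, -2, 79]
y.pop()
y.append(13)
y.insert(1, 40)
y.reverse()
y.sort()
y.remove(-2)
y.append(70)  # [2, 8, 13, 40, 70]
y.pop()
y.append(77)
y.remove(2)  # [8, 13, 40, 77]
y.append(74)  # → [8, 13, 40, 77, 74]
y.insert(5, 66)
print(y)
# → [8, 13, 40, 77, 74, 66]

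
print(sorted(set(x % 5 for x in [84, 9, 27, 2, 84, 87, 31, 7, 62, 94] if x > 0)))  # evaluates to [1, 2, 4]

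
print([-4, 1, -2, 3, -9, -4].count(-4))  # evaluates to 2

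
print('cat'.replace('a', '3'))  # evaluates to c3t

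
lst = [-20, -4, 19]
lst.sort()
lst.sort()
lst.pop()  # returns 19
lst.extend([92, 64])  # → [-20, -4, 92, 64]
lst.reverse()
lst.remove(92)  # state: [64, -4, -20]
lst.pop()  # -20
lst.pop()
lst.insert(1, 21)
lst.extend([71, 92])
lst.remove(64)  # [21, 71, 92]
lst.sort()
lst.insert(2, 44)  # [21, 71, 44, 92]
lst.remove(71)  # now [21, 44, 92]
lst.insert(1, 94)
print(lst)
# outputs [21, 94, 44, 92]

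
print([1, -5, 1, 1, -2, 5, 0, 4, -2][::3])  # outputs [1, 1, 0]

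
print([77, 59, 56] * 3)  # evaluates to [77, 59, 56, 77, 59, 56, 77, 59, 56]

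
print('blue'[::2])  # bu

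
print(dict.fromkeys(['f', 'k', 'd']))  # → {'f': None, 'k': None, 'd': None}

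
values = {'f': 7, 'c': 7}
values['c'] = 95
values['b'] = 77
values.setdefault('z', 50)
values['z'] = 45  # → {'f': 7, 'c': 95, 'b': 77, 'z': 45}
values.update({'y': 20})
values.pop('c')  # 95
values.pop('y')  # 20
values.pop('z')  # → 45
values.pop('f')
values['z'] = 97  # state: {'b': 77, 'z': 97}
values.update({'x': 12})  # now {'b': 77, 'z': 97, 'x': 12}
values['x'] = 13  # {'b': 77, 'z': 97, 'x': 13}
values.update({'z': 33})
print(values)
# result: {'b': 77, 'z': 33, 'x': 13}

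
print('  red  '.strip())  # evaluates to red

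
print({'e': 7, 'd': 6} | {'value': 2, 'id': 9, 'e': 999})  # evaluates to {'e': 999, 'd': 6, 'value': 2, 'id': 9}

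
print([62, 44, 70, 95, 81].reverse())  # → None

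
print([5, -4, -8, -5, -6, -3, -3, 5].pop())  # 5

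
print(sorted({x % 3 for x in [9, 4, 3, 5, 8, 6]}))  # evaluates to [0, 1, 2]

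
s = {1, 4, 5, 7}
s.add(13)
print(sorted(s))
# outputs [1, 4, 5, 7, 13]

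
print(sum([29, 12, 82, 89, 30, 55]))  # 297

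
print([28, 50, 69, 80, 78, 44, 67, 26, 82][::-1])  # [82, 26, 67, 44, 78, 80, 69, 50, 28]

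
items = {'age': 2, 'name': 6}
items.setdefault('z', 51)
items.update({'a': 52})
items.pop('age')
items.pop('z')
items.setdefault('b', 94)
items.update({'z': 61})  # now {'name': 6, 'a': 52, 'b': 94, 'z': 61}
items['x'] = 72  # {'name': 6, 'a': 52, 'b': 94, 'z': 61, 'x': 72}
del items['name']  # {'a': 52, 'b': 94, 'z': 61, 'x': 72}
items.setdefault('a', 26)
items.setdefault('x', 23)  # 72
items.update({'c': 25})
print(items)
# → {'a': 52, 'b': 94, 'z': 61, 'x': 72, 'c': 25}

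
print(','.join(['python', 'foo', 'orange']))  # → python,foo,orange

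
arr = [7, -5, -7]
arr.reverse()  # [-7, -5, 7]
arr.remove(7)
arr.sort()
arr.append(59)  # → [-7, -5, 59]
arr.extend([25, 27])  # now [-7, -5, 59, 25, 27]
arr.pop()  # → 27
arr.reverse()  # [25, 59, -5, -7]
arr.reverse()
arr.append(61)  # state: [-7, -5, 59, 25, 61]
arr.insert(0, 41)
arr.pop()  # 61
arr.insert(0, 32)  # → [32, 41, -7, -5, 59, 25]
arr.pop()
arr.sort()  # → [-7, -5, 32, 41, 59]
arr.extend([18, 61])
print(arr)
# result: [-7, -5, 32, 41, 59, 18, 61]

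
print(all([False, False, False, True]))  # False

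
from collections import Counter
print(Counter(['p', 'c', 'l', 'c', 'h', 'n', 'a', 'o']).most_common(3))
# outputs [('c', 2), ('p', 1), ('l', 1)]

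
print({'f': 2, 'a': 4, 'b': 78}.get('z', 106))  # 106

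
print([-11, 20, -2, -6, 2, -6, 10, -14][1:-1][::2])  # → [20, -6, -6]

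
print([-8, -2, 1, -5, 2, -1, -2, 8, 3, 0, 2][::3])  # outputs [-8, -5, -2, 0]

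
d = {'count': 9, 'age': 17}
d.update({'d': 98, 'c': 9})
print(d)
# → {'count': 9, 'age': 17, 'd': 98, 'c': 9}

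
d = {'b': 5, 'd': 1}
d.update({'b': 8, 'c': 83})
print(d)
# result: {'b': 8, 'd': 1, 'c': 83}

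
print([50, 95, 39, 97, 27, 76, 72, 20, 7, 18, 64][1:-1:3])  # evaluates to [95, 27, 20]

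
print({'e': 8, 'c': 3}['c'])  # 3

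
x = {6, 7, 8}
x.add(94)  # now {6, 7, 8, 94}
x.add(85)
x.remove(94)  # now {6, 7, 8, 85}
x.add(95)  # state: {6, 7, 8, 85, 95}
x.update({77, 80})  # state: {6, 7, 8, 77, 80, 85, 95}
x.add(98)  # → {6, 7, 8, 77, 80, 85, 95, 98}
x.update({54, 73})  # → {6, 7, 8, 54, 73, 77, 80, 85, 95, 98}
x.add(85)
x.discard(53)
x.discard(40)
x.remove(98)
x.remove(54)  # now {6, 7, 8, 73, 77, 80, 85, 95}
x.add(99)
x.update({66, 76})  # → {6, 7, 8, 66, 73, 76, 77, 80, 85, 95, 99}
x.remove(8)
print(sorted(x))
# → [6, 7, 66, 73, 76, 77, 80, 85, 95, 99]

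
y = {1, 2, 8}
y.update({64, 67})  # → {1, 2, 8, 64, 67}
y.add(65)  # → {1, 2, 8, 64, 65, 67}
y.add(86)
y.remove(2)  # {1, 8, 64, 65, 67, 86}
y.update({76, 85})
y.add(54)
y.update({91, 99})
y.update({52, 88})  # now {1, 8, 52, 54, 64, 65, 67, 76, 85, 86, 88, 91, 99}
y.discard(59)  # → {1, 8, 52, 54, 64, 65, 67, 76, 85, 86, 88, 91, 99}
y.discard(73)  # {1, 8, 52, 54, 64, 65, 67, 76, 85, 86, 88, 91, 99}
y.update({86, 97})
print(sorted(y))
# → [1, 8, 52, 54, 64, 65, 67, 76, 85, 86, 88, 91, 97, 99]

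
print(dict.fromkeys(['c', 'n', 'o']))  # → {'c': None, 'n': None, 'o': None}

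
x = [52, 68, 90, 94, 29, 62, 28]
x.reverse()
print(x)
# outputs [28, 62, 29, 94, 90, 68, 52]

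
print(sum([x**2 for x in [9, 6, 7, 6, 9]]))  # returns 283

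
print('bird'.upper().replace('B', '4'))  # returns 4IRD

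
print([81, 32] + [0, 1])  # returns [81, 32, 0, 1]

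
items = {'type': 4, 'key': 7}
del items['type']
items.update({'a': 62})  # {'key': 7, 'a': 62}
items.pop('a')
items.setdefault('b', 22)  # 22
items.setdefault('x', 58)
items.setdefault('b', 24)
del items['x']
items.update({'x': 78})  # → {'key': 7, 'b': 22, 'x': 78}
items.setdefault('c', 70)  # 70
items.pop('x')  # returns 78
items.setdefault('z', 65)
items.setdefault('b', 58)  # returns 22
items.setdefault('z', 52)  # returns 65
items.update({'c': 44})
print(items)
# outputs {'key': 7, 'b': 22, 'c': 44, 'z': 65}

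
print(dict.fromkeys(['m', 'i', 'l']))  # {'m': None, 'i': None, 'l': None}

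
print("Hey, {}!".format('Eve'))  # Hey, Eve!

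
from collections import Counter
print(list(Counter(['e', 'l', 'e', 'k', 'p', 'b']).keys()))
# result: ['e', 'l', 'k', 'p', 'b']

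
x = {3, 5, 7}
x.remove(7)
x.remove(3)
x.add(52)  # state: {5, 52}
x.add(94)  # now {5, 52, 94}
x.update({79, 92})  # {5, 52, 79, 92, 94}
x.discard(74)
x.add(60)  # {5, 52, 60, 79, 92, 94}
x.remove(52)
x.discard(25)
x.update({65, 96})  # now {5, 60, 65, 79, 92, 94, 96}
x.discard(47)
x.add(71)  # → {5, 60, 65, 71, 79, 92, 94, 96}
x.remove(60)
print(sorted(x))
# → [5, 65, 71, 79, 92, 94, 96]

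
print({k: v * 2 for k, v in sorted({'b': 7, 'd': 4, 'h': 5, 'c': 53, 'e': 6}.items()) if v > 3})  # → {'b': 14, 'c': 106, 'd': 8, 'e': 12, 'h': 10}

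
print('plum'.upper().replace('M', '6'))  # PLU6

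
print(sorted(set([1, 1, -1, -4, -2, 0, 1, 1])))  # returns [-4, -2, -1, 0, 1]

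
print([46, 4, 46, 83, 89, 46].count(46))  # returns 3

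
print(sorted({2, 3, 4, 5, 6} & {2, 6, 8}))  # [2, 6]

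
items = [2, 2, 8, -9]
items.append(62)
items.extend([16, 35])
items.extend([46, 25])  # [2, 2, 8, -9, 62, 16, 35, 46, 25]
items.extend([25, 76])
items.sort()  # [-9, 2, 2, 8, 16, 25, 25, 35, 46, 62, 76]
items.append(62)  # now [-9, 2, 2, 8, 16, 25, 25, 35, 46, 62, 76, 62]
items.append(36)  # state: [-9, 2, 2, 8, 16, 25, 25, 35, 46, 62, 76, 62, 36]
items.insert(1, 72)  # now [-9, 72, 2, 2, 8, 16, 25, 25, 35, 46, 62, 76, 62, 36]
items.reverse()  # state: [36, 62, 76, 62, 46, 35, 25, 25, 16, 8, 2, 2, 72, -9]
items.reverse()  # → [-9, 72, 2, 2, 8, 16, 25, 25, 35, 46, 62, 76, 62, 36]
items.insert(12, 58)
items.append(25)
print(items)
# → [-9, 72, 2, 2, 8, 16, 25, 25, 35, 46, 62, 76, 58, 62, 36, 25]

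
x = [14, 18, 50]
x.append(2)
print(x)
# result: [14, 18, 50, 2]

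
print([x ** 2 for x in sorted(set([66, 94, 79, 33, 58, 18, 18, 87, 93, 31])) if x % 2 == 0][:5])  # [324, 3364, 4356, 8836]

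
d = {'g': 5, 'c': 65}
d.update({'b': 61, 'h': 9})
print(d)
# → {'g': 5, 'c': 65, 'b': 61, 'h': 9}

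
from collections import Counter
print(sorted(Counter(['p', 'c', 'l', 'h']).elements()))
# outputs ['c', 'h', 'l', 'p']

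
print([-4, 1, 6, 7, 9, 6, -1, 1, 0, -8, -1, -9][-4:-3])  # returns [0]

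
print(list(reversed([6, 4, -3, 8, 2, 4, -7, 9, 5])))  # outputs [5, 9, -7, 4, 2, 8, -3, 4, 6]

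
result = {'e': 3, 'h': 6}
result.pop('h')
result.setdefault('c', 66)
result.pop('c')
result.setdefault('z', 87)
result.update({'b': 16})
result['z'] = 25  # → {'e': 3, 'z': 25, 'b': 16}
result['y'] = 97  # {'e': 3, 'z': 25, 'b': 16, 'y': 97}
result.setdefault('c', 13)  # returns 13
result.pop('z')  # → 25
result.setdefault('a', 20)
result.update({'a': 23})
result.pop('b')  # 16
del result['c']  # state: {'e': 3, 'y': 97, 'a': 23}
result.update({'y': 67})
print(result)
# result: {'e': 3, 'y': 67, 'a': 23}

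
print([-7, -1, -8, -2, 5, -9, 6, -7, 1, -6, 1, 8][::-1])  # [8, 1, -6, 1, -7, 6, -9, 5, -2, -8, -1, -7]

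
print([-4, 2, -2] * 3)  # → [-4, 2, -2, -4, 2, -2, -4, 2, -2]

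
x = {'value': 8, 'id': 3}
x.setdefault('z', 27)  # 27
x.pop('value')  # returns 8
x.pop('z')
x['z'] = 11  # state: {'id': 3, 'z': 11}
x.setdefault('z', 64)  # 11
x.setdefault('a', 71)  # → 71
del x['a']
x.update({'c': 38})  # {'id': 3, 'z': 11, 'c': 38}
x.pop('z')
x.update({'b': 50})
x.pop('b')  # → 50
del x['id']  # {'c': 38}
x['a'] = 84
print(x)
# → {'c': 38, 'a': 84}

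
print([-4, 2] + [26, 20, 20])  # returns [-4, 2, 26, 20, 20]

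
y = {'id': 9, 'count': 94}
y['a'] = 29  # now {'id': 9, 'count': 94, 'a': 29}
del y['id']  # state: {'count': 94, 'a': 29}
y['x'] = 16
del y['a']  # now {'count': 94, 'x': 16}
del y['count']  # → {'x': 16}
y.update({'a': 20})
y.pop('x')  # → 16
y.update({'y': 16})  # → {'a': 20, 'y': 16}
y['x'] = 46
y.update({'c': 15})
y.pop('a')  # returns 20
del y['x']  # {'y': 16, 'c': 15}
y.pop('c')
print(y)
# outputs {'y': 16}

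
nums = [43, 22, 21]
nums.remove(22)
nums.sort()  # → [21, 43]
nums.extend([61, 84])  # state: [21, 43, 61, 84]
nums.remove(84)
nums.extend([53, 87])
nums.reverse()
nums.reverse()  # [21, 43, 61, 53, 87]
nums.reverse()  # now [87, 53, 61, 43, 21]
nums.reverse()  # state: [21, 43, 61, 53, 87]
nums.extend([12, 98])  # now [21, 43, 61, 53, 87, 12, 98]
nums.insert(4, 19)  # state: [21, 43, 61, 53, 19, 87, 12, 98]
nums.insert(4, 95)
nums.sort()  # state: [12, 19, 21, 43, 53, 61, 87, 95, 98]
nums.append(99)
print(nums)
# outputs [12, 19, 21, 43, 53, 61, 87, 95, 98, 99]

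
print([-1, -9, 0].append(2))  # None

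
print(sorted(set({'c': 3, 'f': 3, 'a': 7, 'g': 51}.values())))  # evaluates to [3, 7, 51]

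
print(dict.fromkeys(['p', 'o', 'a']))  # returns {'p': None, 'o': None, 'a': None}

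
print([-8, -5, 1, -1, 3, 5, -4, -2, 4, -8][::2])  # [-8, 1, 3, -4, 4]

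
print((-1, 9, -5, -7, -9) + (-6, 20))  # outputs (-1, 9, -5, -7, -9, -6, 20)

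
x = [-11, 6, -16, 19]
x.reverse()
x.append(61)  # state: [19, -16, 6, -11, 61]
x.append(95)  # [19, -16, 6, -11, 61, 95]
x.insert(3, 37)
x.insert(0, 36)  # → [36, 19, -16, 6, 37, -11, 61, 95]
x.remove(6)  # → [36, 19, -16, 37, -11, 61, 95]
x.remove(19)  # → [36, -16, 37, -11, 61, 95]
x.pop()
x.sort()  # [-16, -11, 36, 37, 61]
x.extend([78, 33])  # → [-16, -11, 36, 37, 61, 78, 33]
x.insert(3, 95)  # [-16, -11, 36, 95, 37, 61, 78, 33]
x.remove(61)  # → [-16, -11, 36, 95, 37, 78, 33]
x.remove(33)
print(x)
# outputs [-16, -11, 36, 95, 37, 78]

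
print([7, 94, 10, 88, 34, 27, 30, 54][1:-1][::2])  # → [94, 88, 27]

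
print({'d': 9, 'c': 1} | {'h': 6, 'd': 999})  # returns {'d': 999, 'c': 1, 'h': 6}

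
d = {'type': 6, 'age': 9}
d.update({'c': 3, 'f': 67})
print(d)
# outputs {'type': 6, 'age': 9, 'c': 3, 'f': 67}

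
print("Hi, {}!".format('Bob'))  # Hi, Bob!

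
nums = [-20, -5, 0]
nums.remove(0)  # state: [-20, -5]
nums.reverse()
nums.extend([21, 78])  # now [-5, -20, 21, 78]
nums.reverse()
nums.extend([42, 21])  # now [78, 21, -20, -5, 42, 21]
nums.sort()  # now [-20, -5, 21, 21, 42, 78]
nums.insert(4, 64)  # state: [-20, -5, 21, 21, 64, 42, 78]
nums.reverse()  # [78, 42, 64, 21, 21, -5, -20]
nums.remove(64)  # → [78, 42, 21, 21, -5, -20]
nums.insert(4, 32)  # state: [78, 42, 21, 21, 32, -5, -20]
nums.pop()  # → -20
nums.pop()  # -5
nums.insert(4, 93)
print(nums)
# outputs [78, 42, 21, 21, 93, 32]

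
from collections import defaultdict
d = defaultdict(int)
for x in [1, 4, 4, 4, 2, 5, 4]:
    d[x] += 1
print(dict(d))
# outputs {1: 1, 4: 4, 2: 1, 5: 1}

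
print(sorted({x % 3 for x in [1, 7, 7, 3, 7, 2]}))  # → [0, 1, 2]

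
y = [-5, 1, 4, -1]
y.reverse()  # [-1, 4, 1, -5]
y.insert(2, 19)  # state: [-1, 4, 19, 1, -5]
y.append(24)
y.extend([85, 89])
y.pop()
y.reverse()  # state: [85, 24, -5, 1, 19, 4, -1]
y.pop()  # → -1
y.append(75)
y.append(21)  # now [85, 24, -5, 1, 19, 4, 75, 21]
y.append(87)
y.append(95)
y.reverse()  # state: [95, 87, 21, 75, 4, 19, 1, -5, 24, 85]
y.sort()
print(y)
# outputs [-5, 1, 4, 19, 21, 24, 75, 85, 87, 95]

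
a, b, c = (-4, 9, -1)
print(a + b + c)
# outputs 4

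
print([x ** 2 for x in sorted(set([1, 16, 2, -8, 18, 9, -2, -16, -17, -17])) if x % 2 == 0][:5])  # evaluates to [256, 64, 4, 4, 256]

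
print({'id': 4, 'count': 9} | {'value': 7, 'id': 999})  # {'id': 999, 'count': 9, 'value': 7}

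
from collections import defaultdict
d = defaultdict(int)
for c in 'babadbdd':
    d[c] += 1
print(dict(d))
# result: {'b': 3, 'a': 2, 'd': 3}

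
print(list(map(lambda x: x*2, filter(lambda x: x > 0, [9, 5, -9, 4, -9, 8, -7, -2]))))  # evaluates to [18, 10, 8, 16]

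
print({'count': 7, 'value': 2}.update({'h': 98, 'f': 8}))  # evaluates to None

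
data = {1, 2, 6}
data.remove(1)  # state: {2, 6}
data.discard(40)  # {2, 6}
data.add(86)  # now {2, 6, 86}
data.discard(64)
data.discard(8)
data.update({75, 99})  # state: {2, 6, 75, 86, 99}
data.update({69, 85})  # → {2, 6, 69, 75, 85, 86, 99}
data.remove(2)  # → {6, 69, 75, 85, 86, 99}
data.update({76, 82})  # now {6, 69, 75, 76, 82, 85, 86, 99}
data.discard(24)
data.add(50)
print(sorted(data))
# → [6, 50, 69, 75, 76, 82, 85, 86, 99]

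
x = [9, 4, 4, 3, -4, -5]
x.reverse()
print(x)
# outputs [-5, -4, 3, 4, 4, 9]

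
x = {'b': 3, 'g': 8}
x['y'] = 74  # {'b': 3, 'g': 8, 'y': 74}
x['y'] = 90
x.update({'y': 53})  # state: {'b': 3, 'g': 8, 'y': 53}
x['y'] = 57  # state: {'b': 3, 'g': 8, 'y': 57}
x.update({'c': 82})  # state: {'b': 3, 'g': 8, 'y': 57, 'c': 82}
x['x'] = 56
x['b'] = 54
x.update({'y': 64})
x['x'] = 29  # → {'b': 54, 'g': 8, 'y': 64, 'c': 82, 'x': 29}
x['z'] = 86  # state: {'b': 54, 'g': 8, 'y': 64, 'c': 82, 'x': 29, 'z': 86}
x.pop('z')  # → 86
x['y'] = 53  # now {'b': 54, 'g': 8, 'y': 53, 'c': 82, 'x': 29}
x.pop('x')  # 29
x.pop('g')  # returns 8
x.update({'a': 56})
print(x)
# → {'b': 54, 'y': 53, 'c': 82, 'a': 56}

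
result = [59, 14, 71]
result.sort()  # [14, 59, 71]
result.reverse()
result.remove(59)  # [71, 14]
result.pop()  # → 14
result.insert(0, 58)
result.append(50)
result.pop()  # 50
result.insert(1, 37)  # [58, 37, 71]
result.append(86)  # [58, 37, 71, 86]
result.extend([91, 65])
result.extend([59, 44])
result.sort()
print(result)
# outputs [37, 44, 58, 59, 65, 71, 86, 91]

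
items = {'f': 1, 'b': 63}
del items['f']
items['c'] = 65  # {'b': 63, 'c': 65}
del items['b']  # {'c': 65}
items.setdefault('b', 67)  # 67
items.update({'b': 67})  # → {'c': 65, 'b': 67}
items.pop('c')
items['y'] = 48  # {'b': 67, 'y': 48}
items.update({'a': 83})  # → {'b': 67, 'y': 48, 'a': 83}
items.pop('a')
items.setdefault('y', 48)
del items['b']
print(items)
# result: {'y': 48}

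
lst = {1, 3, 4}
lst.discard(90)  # {1, 3, 4}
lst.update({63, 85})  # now {1, 3, 4, 63, 85}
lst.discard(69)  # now {1, 3, 4, 63, 85}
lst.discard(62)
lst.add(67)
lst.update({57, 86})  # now {1, 3, 4, 57, 63, 67, 85, 86}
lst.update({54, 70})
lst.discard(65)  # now {1, 3, 4, 54, 57, 63, 67, 70, 85, 86}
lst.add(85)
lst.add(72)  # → {1, 3, 4, 54, 57, 63, 67, 70, 72, 85, 86}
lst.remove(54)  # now {1, 3, 4, 57, 63, 67, 70, 72, 85, 86}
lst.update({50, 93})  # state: {1, 3, 4, 50, 57, 63, 67, 70, 72, 85, 86, 93}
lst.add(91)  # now {1, 3, 4, 50, 57, 63, 67, 70, 72, 85, 86, 91, 93}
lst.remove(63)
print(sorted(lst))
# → [1, 3, 4, 50, 57, 67, 70, 72, 85, 86, 91, 93]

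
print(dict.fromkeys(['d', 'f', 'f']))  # {'d': None, 'f': None}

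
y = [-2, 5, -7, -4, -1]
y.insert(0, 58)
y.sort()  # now [-7, -4, -2, -1, 5, 58]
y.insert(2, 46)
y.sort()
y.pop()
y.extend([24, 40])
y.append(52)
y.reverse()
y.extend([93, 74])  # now [52, 40, 24, 46, 5, -1, -2, -4, -7, 93, 74]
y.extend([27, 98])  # [52, 40, 24, 46, 5, -1, -2, -4, -7, 93, 74, 27, 98]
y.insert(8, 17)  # [52, 40, 24, 46, 5, -1, -2, -4, 17, -7, 93, 74, 27, 98]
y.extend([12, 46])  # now [52, 40, 24, 46, 5, -1, -2, -4, 17, -7, 93, 74, 27, 98, 12, 46]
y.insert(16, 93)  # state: [52, 40, 24, 46, 5, -1, -2, -4, 17, -7, 93, 74, 27, 98, 12, 46, 93]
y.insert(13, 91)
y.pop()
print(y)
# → [52, 40, 24, 46, 5, -1, -2, -4, 17, -7, 93, 74, 27, 91, 98, 12, 46]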